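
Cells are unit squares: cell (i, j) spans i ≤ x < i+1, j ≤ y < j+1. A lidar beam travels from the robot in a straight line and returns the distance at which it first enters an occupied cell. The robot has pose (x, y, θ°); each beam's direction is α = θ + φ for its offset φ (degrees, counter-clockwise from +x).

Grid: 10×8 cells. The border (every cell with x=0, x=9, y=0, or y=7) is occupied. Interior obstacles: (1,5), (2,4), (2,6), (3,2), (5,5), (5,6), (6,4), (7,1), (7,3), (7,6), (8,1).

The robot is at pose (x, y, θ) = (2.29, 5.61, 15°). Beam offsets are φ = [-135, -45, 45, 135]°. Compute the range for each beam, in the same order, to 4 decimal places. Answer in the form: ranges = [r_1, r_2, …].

beam 1: φ=-135°, α=240°
  cosα=-0.5000 sinα=-0.8660 | (2,5) | tMaxX 0.5800 tMaxY 0.7044 | tΔX 2.0000 tΔY 1.1547
    t=0.5800 [x] (1,5) — stop
  → r_1 = 0.5800
beam 2: φ=-45°, α=330°
  cosα=0.8660 sinα=-0.5000 | (2,5) | tMaxX 0.8198 tMaxY 1.2200 | tΔX 1.1547 tΔY 2.0000
    t=0.8198 [x] (3,5)
    t=1.2200 [y] (3,4)
    t=1.9745 [x] (4,4)
    t=3.1292 [x] (5,4)
    t=3.2200 [y] (5,3)
    t=4.2839 [x] (6,3)
    t=5.2200 [y] (6,2)
    t=5.4386 [x] (7,2)
    t=6.5933 [x] (8,2)
    t=7.2200 [y] (8,1) — stop
  → r_2 = 7.2200
beam 3: φ=45°, α=60°
  cosα=0.5000 sinα=0.8660 | (2,5) | tMaxX 1.4200 tMaxY 0.4503 | tΔX 2.0000 tΔY 1.1547
    t=0.4503 [y] (2,6) — stop
  → r_3 = 0.4503
beam 4: φ=135°, α=150°
  cosα=-0.8660 sinα=0.5000 | (2,5) | tMaxX 0.3349 tMaxY 0.7800 | tΔX 1.1547 tΔY 2.0000
    t=0.3349 [x] (1,5) — stop
  → r_4 = 0.3349

ranges = [0.5800, 7.2200, 0.4503, 0.3349]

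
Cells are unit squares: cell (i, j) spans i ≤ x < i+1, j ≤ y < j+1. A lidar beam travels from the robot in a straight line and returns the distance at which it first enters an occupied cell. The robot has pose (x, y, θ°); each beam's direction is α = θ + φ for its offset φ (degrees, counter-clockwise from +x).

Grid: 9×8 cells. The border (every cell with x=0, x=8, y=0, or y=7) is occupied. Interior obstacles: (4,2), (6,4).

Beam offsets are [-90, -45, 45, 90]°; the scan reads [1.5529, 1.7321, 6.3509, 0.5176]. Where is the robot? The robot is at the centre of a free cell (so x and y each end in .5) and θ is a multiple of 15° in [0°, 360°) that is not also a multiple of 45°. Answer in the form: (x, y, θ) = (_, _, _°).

(x, y, θ) = (6.5, 5.5, 165°)

Candidates: 40 free-cell centres × 16 headings = 640 poses. Raycast each; keep the one whose scan matches to 4 dp.
  (3.5, 3.5, 240°): beam 1 = 2.8868 ≠ 1.5529 ✗
  (5.5, 5.5, 330°): beam 1 = 2.8868 ≠ 1.5529 ✗
  (5.5, 3.5, 240°): beam 1 = 5.1962 ≠ 1.5529 ✗
  (5.5, 1.5, 75°): beam 1 = 1.9319 ≠ 1.5529 ✗
  (1.5, 2.5, 30°): beam 1 = 1.7321 ≠ 1.5529 ✗
  …
  (6.5, 5.5, 165°): r_1=1.5529, r_2=1.7321, r_3=6.3509, r_4=0.5176 — all match ✓
Only this pose fits every beam.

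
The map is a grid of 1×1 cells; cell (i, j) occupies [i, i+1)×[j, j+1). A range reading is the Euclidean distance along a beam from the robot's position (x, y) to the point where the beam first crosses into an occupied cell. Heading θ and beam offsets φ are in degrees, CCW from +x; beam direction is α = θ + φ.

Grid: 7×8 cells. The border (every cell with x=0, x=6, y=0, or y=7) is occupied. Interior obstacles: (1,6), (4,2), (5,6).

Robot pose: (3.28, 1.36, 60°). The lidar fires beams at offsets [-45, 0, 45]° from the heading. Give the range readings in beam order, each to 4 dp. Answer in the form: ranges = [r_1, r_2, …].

ranges = [2.8160, 1.4400, 4.9455]

beam 1: φ=-45°, α=15°
  d=(0.9659,0.2588)  start (3,1)  tX=0.7454 tY=2.4728  stride 1/|dx|=1.0353 1/|dy|=3.8637
    cross x-line → (4,1), t=0.7454
    cross x-line → (5,1), t=1.7807
    cross y-line → (5,2), t=2.4728
    cross x-line → (6,2), t=2.8160 (wall)
  → r_1 = 2.8160
beam 2: φ=0°, α=60°
  d=(0.5000,0.8660)  start (3,1)  tX=1.4400 tY=0.7390  stride 1/|dx|=2.0000 1/|dy|=1.1547
    cross y-line → (3,2), t=0.7390
    cross x-line → (4,2), t=1.4400 (wall)
  → r_2 = 1.4400
beam 3: φ=45°, α=105°
  d=(-0.2588,0.9659)  start (3,1)  tX=1.0818 tY=0.6626  stride 1/|dx|=3.8637 1/|dy|=1.0353
    cross y-line → (3,2), t=0.6626
    cross x-line → (2,2), t=1.0818
    cross y-line → (2,3), t=1.6979
    cross y-line → (2,4), t=2.7331
    cross y-line → (2,5), t=3.7684
    cross y-line → (2,6), t=4.8037
    cross x-line → (1,6), t=4.9455 (wall)
  → r_3 = 4.9455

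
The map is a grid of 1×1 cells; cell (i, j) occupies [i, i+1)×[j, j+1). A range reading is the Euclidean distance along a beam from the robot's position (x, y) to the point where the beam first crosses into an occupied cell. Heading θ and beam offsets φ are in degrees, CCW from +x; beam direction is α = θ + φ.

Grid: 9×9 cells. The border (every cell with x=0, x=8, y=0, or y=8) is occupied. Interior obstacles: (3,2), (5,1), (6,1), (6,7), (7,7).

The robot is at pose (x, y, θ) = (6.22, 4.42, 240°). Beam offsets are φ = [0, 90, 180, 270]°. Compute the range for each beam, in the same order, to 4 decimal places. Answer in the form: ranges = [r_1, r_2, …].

ranges = [3.9491, 2.0554, 2.9791, 6.0275]

beam 1: φ=0°, α=240°
  cosα=-0.5000 sinα=-0.8660 | (6,4) | tMaxX 0.4400 tMaxY 0.4850 | tΔX 2.0000 tΔY 1.1547
    t=0.4400 [x] (5,4)
    t=0.4850 [y] (5,3)
    t=1.6397 [y] (5,2)
    t=2.4400 [x] (4,2)
    t=2.7944 [y] (4,1)
    t=3.9491 [y] (4,0) — stop
  → r_1 = 3.9491
beam 2: φ=90°, α=330°
  cosα=0.8660 sinα=-0.5000 | (6,4) | tMaxX 0.9007 tMaxY 0.8400 | tΔX 1.1547 tΔY 2.0000
    t=0.8400 [y] (6,3)
    t=0.9007 [x] (7,3)
    t=2.0554 [x] (8,3) — stop
  → r_2 = 2.0554
beam 3: φ=180°, α=60°
  cosα=0.5000 sinα=0.8660 | (6,4) | tMaxX 1.5600 tMaxY 0.6697 | tΔX 2.0000 tΔY 1.1547
    t=0.6697 [y] (6,5)
    t=1.5600 [x] (7,5)
    t=1.8244 [y] (7,6)
    t=2.9791 [y] (7,7) — stop
  → r_3 = 2.9791
beam 4: φ=270°, α=150°
  cosα=-0.8660 sinα=0.5000 | (6,4) | tMaxX 0.2540 tMaxY 1.1600 | tΔX 1.1547 tΔY 2.0000
    t=0.2540 [x] (5,4)
    t=1.1600 [y] (5,5)
    t=1.4087 [x] (4,5)
    t=2.5634 [x] (3,5)
    t=3.1600 [y] (3,6)
    t=3.7181 [x] (2,6)
    t=4.8728 [x] (1,6)
    t=5.1600 [y] (1,7)
    t=6.0275 [x] (0,7) — stop
  → r_4 = 6.0275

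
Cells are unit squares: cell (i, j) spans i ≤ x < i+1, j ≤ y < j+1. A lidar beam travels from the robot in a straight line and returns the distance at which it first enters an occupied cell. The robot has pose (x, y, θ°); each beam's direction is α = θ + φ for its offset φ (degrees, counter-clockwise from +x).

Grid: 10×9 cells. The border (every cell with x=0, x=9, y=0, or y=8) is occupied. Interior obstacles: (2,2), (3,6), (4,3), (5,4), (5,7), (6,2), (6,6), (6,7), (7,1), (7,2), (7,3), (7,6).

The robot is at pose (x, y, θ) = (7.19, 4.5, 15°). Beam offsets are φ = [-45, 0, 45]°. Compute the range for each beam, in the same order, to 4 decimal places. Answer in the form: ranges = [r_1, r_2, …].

ranges = [2.0900, 1.8738, 3.6200]

beam 1: φ=-45°, α=330°
  cosα=0.8660 sinα=-0.5000 | (7,4) | tMaxX 0.9353 tMaxY 1.0000 | tΔX 1.1547 tΔY 2.0000
    t=0.9353 [x] (8,4)
    t=1.0000 [y] (8,3)
    t=2.0900 [x] (9,3) — stop
  → r_1 = 2.0900
beam 2: φ=0°, α=15°
  cosα=0.9659 sinα=0.2588 | (7,4) | tMaxX 0.8386 tMaxY 1.9319 | tΔX 1.0353 tΔY 3.8637
    t=0.8386 [x] (8,4)
    t=1.8738 [x] (9,4) — stop
  → r_2 = 1.8738
beam 3: φ=45°, α=60°
  cosα=0.5000 sinα=0.8660 | (7,4) | tMaxX 1.6200 tMaxY 0.5774 | tΔX 2.0000 tΔY 1.1547
    t=0.5774 [y] (7,5)
    t=1.6200 [x] (8,5)
    t=1.7321 [y] (8,6)
    t=2.8868 [y] (8,7)
    t=3.6200 [x] (9,7) — stop
  → r_3 = 3.6200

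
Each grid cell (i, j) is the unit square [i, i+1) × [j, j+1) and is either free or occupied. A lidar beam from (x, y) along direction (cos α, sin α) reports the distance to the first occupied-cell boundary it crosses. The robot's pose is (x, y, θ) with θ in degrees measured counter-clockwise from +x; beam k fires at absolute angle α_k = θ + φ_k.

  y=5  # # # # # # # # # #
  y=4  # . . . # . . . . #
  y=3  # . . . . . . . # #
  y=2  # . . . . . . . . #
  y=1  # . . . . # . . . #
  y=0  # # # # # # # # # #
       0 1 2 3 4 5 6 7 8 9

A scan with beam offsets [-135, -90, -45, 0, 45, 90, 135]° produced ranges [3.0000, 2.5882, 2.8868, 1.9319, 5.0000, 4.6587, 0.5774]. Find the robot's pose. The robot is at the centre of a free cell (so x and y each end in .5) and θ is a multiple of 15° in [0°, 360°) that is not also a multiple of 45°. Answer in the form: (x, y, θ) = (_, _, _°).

The pose lattice has 29·16 = 464 candidates. Test each by forward raycasting.
  (8.5, 1.5, 120°): beam 1 = 0.5176 ≠ 3.0000 ✗
  (3.5, 3.5, 30°): beam 1 = 2.5882 ≠ 3.0000 ✗
  (5.5, 2.5, 330°): beam 1 = 4.6587 ≠ 3.0000 ✗
  …
  (5.5, 2.5, 105°): r_1=3.0000, r_2=2.5882, r_3=2.8868, r_4=1.9319, r_5=5.0000, r_6=4.6587, r_7=0.5774 — all match ✓
No second candidate reproduces the full scan.

(x, y, θ) = (5.5, 2.5, 105°)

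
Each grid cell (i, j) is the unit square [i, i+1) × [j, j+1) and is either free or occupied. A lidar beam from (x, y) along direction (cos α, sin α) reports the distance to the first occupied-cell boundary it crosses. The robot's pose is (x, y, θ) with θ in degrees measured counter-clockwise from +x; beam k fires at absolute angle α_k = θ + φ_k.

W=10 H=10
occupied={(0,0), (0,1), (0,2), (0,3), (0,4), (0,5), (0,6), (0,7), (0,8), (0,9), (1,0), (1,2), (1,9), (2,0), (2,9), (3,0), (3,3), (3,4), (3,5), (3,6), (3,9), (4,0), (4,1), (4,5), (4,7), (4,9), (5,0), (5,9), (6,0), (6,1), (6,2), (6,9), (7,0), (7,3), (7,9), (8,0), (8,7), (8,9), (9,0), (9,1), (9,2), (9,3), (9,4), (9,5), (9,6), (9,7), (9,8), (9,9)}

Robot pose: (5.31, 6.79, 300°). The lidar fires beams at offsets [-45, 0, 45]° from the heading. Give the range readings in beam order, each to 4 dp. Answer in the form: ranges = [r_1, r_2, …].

ranges = [1.1977, 3.3800, 3.8202]

beam 1: φ=-45°, α=255°
  direction (-0.2588, -0.9659); cell (5,6); t to first gridline: x 1.1977, y 0.8179 (then +3.8637 / +1.0353)
    (5,5) via y @ 0.8179
    (4,5) via x @ 1.1977  # hit
  → r_1 = 1.1977
beam 2: φ=0°, α=300°
  direction (0.5000, -0.8660); cell (5,6); t to first gridline: x 1.3800, y 0.9122 (then +2.0000 / +1.1547)
    (5,5) via y @ 0.9122
    (6,5) via x @ 1.3800
    (6,4) via y @ 2.0669
    (6,3) via y @ 3.2216
    (7,3) via x @ 3.3800  # hit
  → r_2 = 3.3800
beam 3: φ=45°, α=345°
  direction (0.9659, -0.2588); cell (5,6); t to first gridline: x 0.7143, y 3.0523 (then +1.0353 / +3.8637)
    (6,6) via x @ 0.7143
    (7,6) via x @ 1.7496
    (8,6) via x @ 2.7849
    (8,5) via y @ 3.0523
    (9,5) via x @ 3.8202  # hit
  → r_3 = 3.8202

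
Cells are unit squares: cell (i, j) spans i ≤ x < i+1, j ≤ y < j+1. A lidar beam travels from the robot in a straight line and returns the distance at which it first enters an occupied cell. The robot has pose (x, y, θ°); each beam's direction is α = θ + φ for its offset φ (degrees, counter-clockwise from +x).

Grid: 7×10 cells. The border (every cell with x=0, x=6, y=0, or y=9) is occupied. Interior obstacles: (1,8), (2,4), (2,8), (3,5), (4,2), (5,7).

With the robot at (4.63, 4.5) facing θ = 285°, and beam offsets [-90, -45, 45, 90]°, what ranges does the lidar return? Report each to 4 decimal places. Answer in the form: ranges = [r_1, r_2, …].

beam 1: φ=-90°, α=195°
  d=(-0.9659,-0.2588)  start (4,4)  tX=0.6522 tY=1.9319  stride 1/|dx|=1.0353 1/|dy|=3.8637
    cross x-line → (3,4), t=0.6522
    cross x-line → (2,4), t=1.6875 (wall)
  → r_1 = 1.6875
beam 2: φ=-45°, α=240°
  d=(-0.5000,-0.8660)  start (4,4)  tX=1.2600 tY=0.5774  stride 1/|dx|=2.0000 1/|dy|=1.1547
    cross y-line → (4,3), t=0.5774
    cross x-line → (3,3), t=1.2600
    cross y-line → (3,2), t=1.7321
    cross y-line → (3,1), t=2.8868
    cross x-line → (2,1), t=3.2600
    cross y-line → (2,0), t=4.0415 (wall)
  → r_2 = 4.0415
beam 3: φ=45°, α=330°
  d=(0.8660,-0.5000)  start (4,4)  tX=0.4272 tY=1.0000  stride 1/|dx|=1.1547 1/|dy|=2.0000
    cross x-line → (5,4), t=0.4272
    cross y-line → (5,3), t=1.0000
    cross x-line → (6,3), t=1.5819 (wall)
  → r_3 = 1.5819
beam 4: φ=90°, α=15°
  d=(0.9659,0.2588)  start (4,4)  tX=0.3831 tY=1.9319  stride 1/|dx|=1.0353 1/|dy|=3.8637
    cross x-line → (5,4), t=0.3831
    cross x-line → (6,4), t=1.4183 (wall)
  → r_4 = 1.4183

ranges = [1.6875, 4.0415, 1.5819, 1.4183]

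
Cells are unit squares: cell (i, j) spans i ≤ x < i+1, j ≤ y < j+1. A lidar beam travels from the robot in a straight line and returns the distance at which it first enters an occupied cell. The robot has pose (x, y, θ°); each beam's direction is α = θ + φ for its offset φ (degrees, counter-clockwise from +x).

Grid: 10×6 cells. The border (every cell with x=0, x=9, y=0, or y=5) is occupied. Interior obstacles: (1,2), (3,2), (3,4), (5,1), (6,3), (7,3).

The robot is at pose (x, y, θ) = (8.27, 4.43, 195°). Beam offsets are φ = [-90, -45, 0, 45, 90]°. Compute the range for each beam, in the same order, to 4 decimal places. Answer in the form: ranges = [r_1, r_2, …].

ranges = [0.5901, 1.1400, 1.6614, 0.5400, 2.8205]

beam 1: φ=-90°, α=105°
  direction (-0.2588, 0.9659); cell (8,4); t to first gridline: x 1.0432, y 0.5901 (then +3.8637 / +1.0353)
    (8,5) via y @ 0.5901  # hit
  → r_1 = 0.5901
beam 2: φ=-45°, α=150°
  direction (-0.8660, 0.5000); cell (8,4); t to first gridline: x 0.3118, y 1.1400 (then +1.1547 / +2.0000)
    (7,4) via x @ 0.3118
    (7,5) via y @ 1.1400  # hit
  → r_2 = 1.1400
beam 3: φ=0°, α=195°
  direction (-0.9659, -0.2588); cell (8,4); t to first gridline: x 0.2795, y 1.6614 (then +1.0353 / +3.8637)
    (7,4) via x @ 0.2795
    (6,4) via x @ 1.3148
    (6,3) via y @ 1.6614  # hit
  → r_3 = 1.6614
beam 4: φ=45°, α=240°
  direction (-0.5000, -0.8660); cell (8,4); t to first gridline: x 0.5400, y 0.4965 (then +2.0000 / +1.1547)
    (8,3) via y @ 0.4965
    (7,3) via x @ 0.5400  # hit
  → r_4 = 0.5400
beam 5: φ=90°, α=285°
  direction (0.2588, -0.9659); cell (8,4); t to first gridline: x 2.8205, y 0.4452 (then +3.8637 / +1.0353)
    (8,3) via y @ 0.4452
    (8,2) via y @ 1.4804
    (8,1) via y @ 2.5157
    (9,1) via x @ 2.8205  # hit
  → r_5 = 2.8205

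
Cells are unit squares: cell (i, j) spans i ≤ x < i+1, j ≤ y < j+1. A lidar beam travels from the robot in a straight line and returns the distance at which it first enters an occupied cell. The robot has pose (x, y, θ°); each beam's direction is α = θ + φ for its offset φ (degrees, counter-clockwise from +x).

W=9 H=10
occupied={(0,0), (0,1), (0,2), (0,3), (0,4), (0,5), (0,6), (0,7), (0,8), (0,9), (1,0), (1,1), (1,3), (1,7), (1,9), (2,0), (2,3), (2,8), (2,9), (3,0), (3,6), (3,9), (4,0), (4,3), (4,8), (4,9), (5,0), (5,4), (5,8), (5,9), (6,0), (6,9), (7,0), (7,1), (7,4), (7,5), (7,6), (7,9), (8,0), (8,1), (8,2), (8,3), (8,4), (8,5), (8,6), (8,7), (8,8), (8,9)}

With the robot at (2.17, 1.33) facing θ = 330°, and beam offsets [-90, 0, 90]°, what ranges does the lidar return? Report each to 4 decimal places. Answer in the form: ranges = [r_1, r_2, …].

beam 1: φ=-90°, α=240°
  cosα=-0.5000 sinα=-0.8660 | (2,1) | tMaxX 0.3400 tMaxY 0.3811 | tΔX 2.0000 tΔY 1.1547
    t=0.3400 [x] (1,1) — stop
  → r_1 = 0.3400
beam 2: φ=0°, α=330°
  cosα=0.8660 sinα=-0.5000 | (2,1) | tMaxX 0.9584 tMaxY 0.6600 | tΔX 1.1547 tΔY 2.0000
    t=0.6600 [y] (2,0) — stop
  → r_2 = 0.6600
beam 3: φ=90°, α=60°
  cosα=0.5000 sinα=0.8660 | (2,1) | tMaxX 1.6600 tMaxY 0.7736 | tΔX 2.0000 tΔY 1.1547
    t=0.7736 [y] (2,2)
    t=1.6600 [x] (3,2)
    t=1.9283 [y] (3,3)
    t=3.0831 [y] (3,4)
    t=3.6600 [x] (4,4)
    t=4.2378 [y] (4,5)
    t=5.3925 [y] (4,6)
    t=5.6600 [x] (5,6)
    t=6.5472 [y] (5,7)
    t=7.6600 [x] (6,7)
    t=7.7019 [y] (6,8)
    t=8.8566 [y] (6,9) — stop
  → r_3 = 8.8566

ranges = [0.3400, 0.6600, 8.8566]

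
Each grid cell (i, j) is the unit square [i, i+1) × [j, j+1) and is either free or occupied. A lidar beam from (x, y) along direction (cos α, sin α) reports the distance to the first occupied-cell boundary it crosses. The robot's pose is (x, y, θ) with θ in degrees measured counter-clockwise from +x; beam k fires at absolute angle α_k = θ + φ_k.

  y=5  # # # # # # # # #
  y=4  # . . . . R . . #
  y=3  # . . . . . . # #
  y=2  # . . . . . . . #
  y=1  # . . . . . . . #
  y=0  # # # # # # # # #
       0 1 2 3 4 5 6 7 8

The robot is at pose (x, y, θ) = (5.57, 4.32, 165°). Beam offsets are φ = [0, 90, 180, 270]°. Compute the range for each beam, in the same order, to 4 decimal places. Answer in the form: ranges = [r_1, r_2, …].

beam 1: φ=0°, α=165°
  direction (-0.9659, 0.2588); cell (5,4); t to first gridline: x 0.5901, y 2.6273 (then +1.0353 / +3.8637)
    (4,4) via x @ 0.5901
    (3,4) via x @ 1.6254
    (3,5) via y @ 2.6273  # hit
  → r_1 = 2.6273
beam 2: φ=90°, α=255°
  direction (-0.2588, -0.9659); cell (5,4); t to first gridline: x 2.2023, y 0.3313 (then +3.8637 / +1.0353)
    (5,3) via y @ 0.3313
    (5,2) via y @ 1.3666
    (4,2) via x @ 2.2023
    (4,1) via y @ 2.4018
    (4,0) via y @ 3.4371  # hit
  → r_2 = 3.4371
beam 3: φ=180°, α=345°
  direction (0.9659, -0.2588); cell (5,4); t to first gridline: x 0.4452, y 1.2364 (then +1.0353 / +3.8637)
    (6,4) via x @ 0.4452
    (6,3) via y @ 1.2364
    (7,3) via x @ 1.4804  # hit
  → r_3 = 1.4804
beam 4: φ=270°, α=75°
  direction (0.2588, 0.9659); cell (5,4); t to first gridline: x 1.6614, y 0.7040 (then +3.8637 / +1.0353)
    (5,5) via y @ 0.7040  # hit
  → r_4 = 0.7040

ranges = [2.6273, 3.4371, 1.4804, 0.7040]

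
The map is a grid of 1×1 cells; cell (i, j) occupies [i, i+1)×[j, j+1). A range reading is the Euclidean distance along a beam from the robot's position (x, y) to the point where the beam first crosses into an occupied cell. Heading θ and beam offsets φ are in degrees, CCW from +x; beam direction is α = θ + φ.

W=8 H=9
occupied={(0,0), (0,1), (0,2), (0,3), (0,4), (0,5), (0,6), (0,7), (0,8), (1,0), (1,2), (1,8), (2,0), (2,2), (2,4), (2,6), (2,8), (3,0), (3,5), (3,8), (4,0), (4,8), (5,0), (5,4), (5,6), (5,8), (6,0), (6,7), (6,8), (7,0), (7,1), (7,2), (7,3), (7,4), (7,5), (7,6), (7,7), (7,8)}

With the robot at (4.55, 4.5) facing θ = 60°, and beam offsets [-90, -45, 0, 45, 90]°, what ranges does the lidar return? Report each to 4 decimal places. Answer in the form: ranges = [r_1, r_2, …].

beam 1: φ=-90°, α=330°
  d=(0.8660,-0.5000)  start (4,4)  tX=0.5196 tY=1.0000  stride 1/|dx|=1.1547 1/|dy|=2.0000
    cross x-line → (5,4), t=0.5196 (wall)
  → r_1 = 0.5196
beam 2: φ=-45°, α=15°
  d=(0.9659,0.2588)  start (4,4)  tX=0.4659 tY=1.9319  stride 1/|dx|=1.0353 1/|dy|=3.8637
    cross x-line → (5,4), t=0.4659 (wall)
  → r_2 = 0.4659
beam 3: φ=0°, α=60°
  d=(0.5000,0.8660)  start (4,4)  tX=0.9000 tY=0.5774  stride 1/|dx|=2.0000 1/|dy|=1.1547
    cross y-line → (4,5), t=0.5774
    cross x-line → (5,5), t=0.9000
    cross y-line → (5,6), t=1.7321 (wall)
  → r_3 = 1.7321
beam 4: φ=45°, α=105°
  d=(-0.2588,0.9659)  start (4,4)  tX=2.1250 tY=0.5176  stride 1/|dx|=3.8637 1/|dy|=1.0353
    cross y-line → (4,5), t=0.5176
    cross y-line → (4,6), t=1.5529
    cross x-line → (3,6), t=2.1250
    cross y-line → (3,7), t=2.5882
    cross y-line → (3,8), t=3.6235 (wall)
  → r_4 = 3.6235
beam 5: φ=90°, α=150°
  d=(-0.8660,0.5000)  start (4,4)  tX=0.6351 tY=1.0000  stride 1/|dx|=1.1547 1/|dy|=2.0000
    cross x-line → (3,4), t=0.6351
    cross y-line → (3,5), t=1.0000 (wall)
  → r_5 = 1.0000

ranges = [0.5196, 0.4659, 1.7321, 3.6235, 1.0000]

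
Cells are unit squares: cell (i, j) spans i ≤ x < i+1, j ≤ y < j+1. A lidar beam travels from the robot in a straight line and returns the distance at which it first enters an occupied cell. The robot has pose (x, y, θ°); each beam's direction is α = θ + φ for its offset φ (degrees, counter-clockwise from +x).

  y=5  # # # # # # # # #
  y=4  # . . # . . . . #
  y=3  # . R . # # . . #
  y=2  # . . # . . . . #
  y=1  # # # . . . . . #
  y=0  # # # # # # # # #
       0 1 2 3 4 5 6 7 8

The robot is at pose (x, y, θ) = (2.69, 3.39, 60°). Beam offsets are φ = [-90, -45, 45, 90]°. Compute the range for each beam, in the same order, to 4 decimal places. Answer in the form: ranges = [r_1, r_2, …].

beam 1: φ=-90°, α=330°
  dir = (cos 330°, sin 330°) = (0.8660, -0.5000); from cell (2,3)
  next x-line at t=0.3580, next y-line at t=0.7800; Δt_x=1.1547, Δt_y=2.0000
    x: enter (3,3) at t=0.3580
    y: enter (3,2) at t=0.7800 ← occupied
  → r_1 = 0.7800
beam 2: φ=-45°, α=15°
  dir = (cos 15°, sin 15°) = (0.9659, 0.2588); from cell (2,3)
  next x-line at t=0.3209, next y-line at t=2.3569; Δt_x=1.0353, Δt_y=3.8637
    x: enter (3,3) at t=0.3209
    x: enter (4,3) at t=1.3562 ← occupied
  → r_2 = 1.3562
beam 3: φ=45°, α=105°
  dir = (cos 105°, sin 105°) = (-0.2588, 0.9659); from cell (2,3)
  next x-line at t=2.6660, next y-line at t=0.6315; Δt_x=3.8637, Δt_y=1.0353
    y: enter (2,4) at t=0.6315
    y: enter (2,5) at t=1.6668 ← occupied
  → r_3 = 1.6668
beam 4: φ=90°, α=150°
  dir = (cos 150°, sin 150°) = (-0.8660, 0.5000); from cell (2,3)
  next x-line at t=0.7967, next y-line at t=1.2200; Δt_x=1.1547, Δt_y=2.0000
    x: enter (1,3) at t=0.7967
    y: enter (1,4) at t=1.2200
    x: enter (0,4) at t=1.9514 ← occupied
  → r_4 = 1.9514

ranges = [0.7800, 1.3562, 1.6668, 1.9514]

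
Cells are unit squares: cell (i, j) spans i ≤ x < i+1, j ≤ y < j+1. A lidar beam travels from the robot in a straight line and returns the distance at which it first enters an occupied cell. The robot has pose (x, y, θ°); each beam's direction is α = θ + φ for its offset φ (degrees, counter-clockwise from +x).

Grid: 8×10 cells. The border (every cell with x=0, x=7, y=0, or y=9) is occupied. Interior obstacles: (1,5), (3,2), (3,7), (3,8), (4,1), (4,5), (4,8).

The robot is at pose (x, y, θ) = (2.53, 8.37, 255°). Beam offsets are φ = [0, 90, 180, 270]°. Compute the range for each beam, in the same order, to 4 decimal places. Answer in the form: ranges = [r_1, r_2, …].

beam 1: φ=0°, α=255°
  dir = (cos 255°, sin 255°) = (-0.2588, -0.9659); from cell (2,8)
  next x-line at t=2.0478, next y-line at t=0.3831; Δt_x=3.8637, Δt_y=1.0353
    y: enter (2,7) at t=0.3831
    y: enter (2,6) at t=1.4183
    x: enter (1,6) at t=2.0478
    y: enter (1,5) at t=2.4536 ← occupied
  → r_1 = 2.4536
beam 2: φ=90°, α=345°
  dir = (cos 345°, sin 345°) = (0.9659, -0.2588); from cell (2,8)
  next x-line at t=0.4866, next y-line at t=1.4296; Δt_x=1.0353, Δt_y=3.8637
    x: enter (3,8) at t=0.4866 ← occupied
  → r_2 = 0.4866
beam 3: φ=180°, α=75°
  dir = (cos 75°, sin 75°) = (0.2588, 0.9659); from cell (2,8)
  next x-line at t=1.8159, next y-line at t=0.6522; Δt_x=3.8637, Δt_y=1.0353
    y: enter (2,9) at t=0.6522 ← occupied
  → r_3 = 0.6522
beam 4: φ=270°, α=165°
  dir = (cos 165°, sin 165°) = (-0.9659, 0.2588); from cell (2,8)
  next x-line at t=0.5487, next y-line at t=2.4341; Δt_x=1.0353, Δt_y=3.8637
    x: enter (1,8) at t=0.5487
    x: enter (0,8) at t=1.5840 ← occupied
  → r_4 = 1.5840

ranges = [2.4536, 0.4866, 0.6522, 1.5840]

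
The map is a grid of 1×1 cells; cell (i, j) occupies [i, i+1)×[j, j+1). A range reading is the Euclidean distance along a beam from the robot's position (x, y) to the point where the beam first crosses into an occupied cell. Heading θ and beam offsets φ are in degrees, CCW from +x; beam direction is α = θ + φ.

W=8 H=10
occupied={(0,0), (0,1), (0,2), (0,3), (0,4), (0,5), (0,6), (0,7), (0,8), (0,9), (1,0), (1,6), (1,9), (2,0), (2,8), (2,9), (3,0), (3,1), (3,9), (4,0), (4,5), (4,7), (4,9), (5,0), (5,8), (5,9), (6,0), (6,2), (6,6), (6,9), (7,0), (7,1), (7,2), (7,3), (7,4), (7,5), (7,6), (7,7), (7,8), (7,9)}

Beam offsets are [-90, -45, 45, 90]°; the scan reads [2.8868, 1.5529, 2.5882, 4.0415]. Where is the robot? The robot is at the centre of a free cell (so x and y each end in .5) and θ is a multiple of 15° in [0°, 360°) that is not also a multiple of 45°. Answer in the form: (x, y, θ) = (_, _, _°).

Enumerate (i+0.5, j+0.5, θ) over the 40 free cells and 16 admissible headings. For each, cast all 4 beams and compare to the given ranges.
  (3.5, 8.5, 30°): beam 1 = 1.0000 ≠ 2.8868 ✗
  (1.5, 8.5, 285°): beam 1 = 0.5176 ≠ 2.8868 ✗
  (1.5, 3.5, 255°): beam 1 = 0.5176 ≠ 2.8868 ✗
  (3.5, 3.5, 195°): beam 1 = 4.6587 ≠ 2.8868 ✗
  (5.5, 4.5, 240°): beam 1 = 1.0000 ≠ 2.8868 ✗
  …
  (3.5, 3.5, 300°): r_1=2.8868, r_2=1.5529, r_3=2.5882, r_4=4.0415 — all match ✓
Unique over the lattice → pose = (3.5, 3.5, 300°).

(x, y, θ) = (3.5, 3.5, 300°)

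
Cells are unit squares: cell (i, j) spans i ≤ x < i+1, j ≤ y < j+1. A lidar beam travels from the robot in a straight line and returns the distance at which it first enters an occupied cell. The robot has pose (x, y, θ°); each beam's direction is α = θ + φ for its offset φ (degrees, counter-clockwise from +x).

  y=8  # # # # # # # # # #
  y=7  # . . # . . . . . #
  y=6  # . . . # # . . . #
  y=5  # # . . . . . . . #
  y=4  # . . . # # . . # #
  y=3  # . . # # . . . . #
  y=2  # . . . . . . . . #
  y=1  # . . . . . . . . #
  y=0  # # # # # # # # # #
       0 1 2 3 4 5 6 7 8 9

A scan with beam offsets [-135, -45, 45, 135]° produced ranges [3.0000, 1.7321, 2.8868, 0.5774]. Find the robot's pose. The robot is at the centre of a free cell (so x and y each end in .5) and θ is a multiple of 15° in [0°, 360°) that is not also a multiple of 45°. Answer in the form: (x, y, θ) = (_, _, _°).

(x, y, θ) = (2.5, 3.5, 195°)

Enumerate (i+0.5, j+0.5, θ) over the 47 free cells and 16 admissible headings. For each, cast all 4 beams and compare to the given ranges.
  (6.5, 2.5, 165°): beam 1 = 2.8868 ≠ 3.0000 ✗
  (6.5, 2.5, 285°): beam 1 = 1.7321 ≠ 3.0000 ✗
  (8.5, 7.5, 345°): beam 1 = 2.8868 ≠ 3.0000 ✗
  (1.5, 3.5, 15°): beam 1 = 1.0000 ≠ 3.0000 ✗
  (5.5, 5.5, 210°): beam 1 = 0.5176 ≠ 3.0000 ✗
  …
  (2.5, 3.5, 195°): r_1=3.0000, r_2=1.7321, r_3=2.8868, r_4=0.5774 — all match ✓
Unique over the lattice → pose = (2.5, 3.5, 195°).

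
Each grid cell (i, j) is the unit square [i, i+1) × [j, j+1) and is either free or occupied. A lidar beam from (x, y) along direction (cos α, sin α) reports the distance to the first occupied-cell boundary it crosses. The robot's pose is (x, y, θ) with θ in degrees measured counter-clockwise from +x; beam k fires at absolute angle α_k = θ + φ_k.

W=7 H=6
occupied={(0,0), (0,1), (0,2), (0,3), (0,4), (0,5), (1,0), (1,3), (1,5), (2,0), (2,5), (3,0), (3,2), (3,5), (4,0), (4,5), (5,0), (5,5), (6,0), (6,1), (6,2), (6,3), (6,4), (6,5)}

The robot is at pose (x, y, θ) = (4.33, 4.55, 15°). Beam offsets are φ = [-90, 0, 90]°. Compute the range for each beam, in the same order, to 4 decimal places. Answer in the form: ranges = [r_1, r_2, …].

beam 1: φ=-90°, α=285°
  direction (0.2588, -0.9659); cell (4,4); t to first gridline: x 2.5887, y 0.5694 (then +3.8637 / +1.0353)
    (4,3) via y @ 0.5694
    (4,2) via y @ 1.6047
    (5,2) via x @ 2.5887
    (5,1) via y @ 2.6400
    (5,0) via y @ 3.6752  # hit
  → r_1 = 3.6752
beam 2: φ=0°, α=15°
  direction (0.9659, 0.2588); cell (4,4); t to first gridline: x 0.6936, y 1.7387 (then +1.0353 / +3.8637)
    (5,4) via x @ 0.6936
    (6,4) via x @ 1.7289  # hit
  → r_2 = 1.7289
beam 3: φ=90°, α=105°
  direction (-0.2588, 0.9659); cell (4,4); t to first gridline: x 1.2750, y 0.4659 (then +3.8637 / +1.0353)
    (4,5) via y @ 0.4659  # hit
  → r_3 = 0.4659

ranges = [3.6752, 1.7289, 0.4659]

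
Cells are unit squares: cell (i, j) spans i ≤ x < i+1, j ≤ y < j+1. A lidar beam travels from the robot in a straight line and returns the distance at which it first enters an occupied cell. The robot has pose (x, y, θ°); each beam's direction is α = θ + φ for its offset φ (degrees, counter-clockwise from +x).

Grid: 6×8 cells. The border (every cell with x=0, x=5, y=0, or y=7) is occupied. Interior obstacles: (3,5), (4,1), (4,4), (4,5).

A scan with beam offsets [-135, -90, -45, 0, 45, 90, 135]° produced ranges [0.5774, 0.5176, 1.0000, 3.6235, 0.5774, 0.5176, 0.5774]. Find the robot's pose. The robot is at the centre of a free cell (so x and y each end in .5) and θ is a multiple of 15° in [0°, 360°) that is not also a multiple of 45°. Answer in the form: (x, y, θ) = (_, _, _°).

Candidates: 20 free-cell centres × 16 headings = 320 poses. Raycast each; keep the one whose scan matches to 4 dp.
  (4.5, 3.5, 75°): beam 1 = 1.0000 ≠ 0.5774 ✗
  (4.5, 3.5, 255°): beam 2 = 3.6235 ≠ 0.5176 ✗
  (3.5, 6.5, 345°): beam 1 = 2.8868 ≠ 0.5774 ✗
  …
  (4.5, 6.5, 195°): r_1=0.5774, r_2=0.5176, r_3=1.0000, r_4=3.6235, r_5=0.5774, r_6=0.5176, r_7=0.5774 — all match ✓
Unique over the lattice → pose = (4.5, 6.5, 195°).

(x, y, θ) = (4.5, 6.5, 195°)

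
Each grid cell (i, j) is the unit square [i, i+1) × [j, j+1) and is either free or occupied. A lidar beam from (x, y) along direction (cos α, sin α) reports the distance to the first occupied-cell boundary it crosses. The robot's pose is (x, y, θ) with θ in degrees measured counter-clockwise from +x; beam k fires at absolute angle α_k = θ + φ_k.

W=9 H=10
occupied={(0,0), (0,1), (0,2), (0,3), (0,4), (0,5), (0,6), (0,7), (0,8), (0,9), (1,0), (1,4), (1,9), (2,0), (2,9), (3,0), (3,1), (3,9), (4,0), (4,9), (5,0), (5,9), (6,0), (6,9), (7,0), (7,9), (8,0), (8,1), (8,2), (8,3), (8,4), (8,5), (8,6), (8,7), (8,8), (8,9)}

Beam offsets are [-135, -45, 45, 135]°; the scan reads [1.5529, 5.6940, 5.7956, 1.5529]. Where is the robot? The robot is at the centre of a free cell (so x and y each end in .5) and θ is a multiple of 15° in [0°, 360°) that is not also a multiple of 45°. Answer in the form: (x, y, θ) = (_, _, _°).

The pose lattice has 54·16 = 864 candidates. Test each by forward raycasting.
  (3.5, 8.5, 210°): beam 1 = 0.5176 ≠ 1.5529 ✗
  (3.5, 5.5, 30°): beam 1 = 4.6587 ≠ 1.5529 ✗
  (1.5, 1.5, 165°): beam 1 = 7.5056 ≠ 1.5529 ✗
  (4.5, 5.5, 195°): beam 1 = 4.0415 ≠ 1.5529 ✗
  …
  (6.5, 7.5, 240°): r_1=1.5529, r_2=5.6940, r_3=5.7956, r_4=1.5529 — all match ✓
Only this pose fits every beam.

(x, y, θ) = (6.5, 7.5, 240°)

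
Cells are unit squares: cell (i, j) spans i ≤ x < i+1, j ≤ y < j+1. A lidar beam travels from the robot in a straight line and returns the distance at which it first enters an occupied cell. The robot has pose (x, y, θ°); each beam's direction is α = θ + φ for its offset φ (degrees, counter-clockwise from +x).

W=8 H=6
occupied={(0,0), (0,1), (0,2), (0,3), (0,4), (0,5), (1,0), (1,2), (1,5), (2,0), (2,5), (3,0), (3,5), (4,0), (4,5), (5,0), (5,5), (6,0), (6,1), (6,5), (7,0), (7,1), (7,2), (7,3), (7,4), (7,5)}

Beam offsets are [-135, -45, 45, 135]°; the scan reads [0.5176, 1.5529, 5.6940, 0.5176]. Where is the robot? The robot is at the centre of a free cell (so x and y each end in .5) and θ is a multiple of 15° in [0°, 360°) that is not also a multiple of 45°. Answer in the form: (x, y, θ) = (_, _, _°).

(x, y, θ) = (1.5, 4.5, 300°)

Candidates: 22 free-cell centres × 16 headings = 352 poses. Raycast each; keep the one whose scan matches to 4 dp.
  (5.5, 1.5, 30°): beam 2 = 0.5176 ≠ 1.5529 ✗
  (3.5, 2.5, 285°): beam 1 = 2.8868 ≠ 0.5176 ✗
  (4.5, 4.5, 150°): beam 1 = 1.9319 ≠ 0.5176 ✗
  (2.5, 3.5, 285°): beam 1 = 1.7321 ≠ 0.5176 ✗
  (4.5, 3.5, 30°): beam 1 = 2.5882 ≠ 0.5176 ✗
  …
  (1.5, 4.5, 300°): r_1=0.5176, r_2=1.5529, r_3=5.6940, r_4=0.5176 — all match ✓
No second candidate reproduces the full scan.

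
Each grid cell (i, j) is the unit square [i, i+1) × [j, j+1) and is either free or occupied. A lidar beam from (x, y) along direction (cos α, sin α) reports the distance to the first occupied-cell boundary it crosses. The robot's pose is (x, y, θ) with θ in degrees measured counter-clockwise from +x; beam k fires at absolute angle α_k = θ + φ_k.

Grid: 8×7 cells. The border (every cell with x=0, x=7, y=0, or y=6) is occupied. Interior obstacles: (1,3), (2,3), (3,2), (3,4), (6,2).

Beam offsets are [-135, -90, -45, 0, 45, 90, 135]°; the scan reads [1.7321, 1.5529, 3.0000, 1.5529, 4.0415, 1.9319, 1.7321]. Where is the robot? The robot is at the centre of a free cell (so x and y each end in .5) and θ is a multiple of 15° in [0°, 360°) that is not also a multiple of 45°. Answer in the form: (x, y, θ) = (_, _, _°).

(x, y, θ) = (5.5, 4.5, 195°)

The pose lattice has 25·16 = 400 candidates. Test each by forward raycasting.
  (5.5, 4.5, 255°): beam 3 = 2.8868 ≠ 3.0000 ✗
  (5.5, 2.5, 300°): beam 1 = 1.5529 ≠ 1.7321 ✗
  (6.5, 3.5, 330°): beam 1 = 2.5882 ≠ 1.7321 ✗
  …
  (5.5, 4.5, 195°): r_1=1.7321, r_2=1.5529, r_3=3.0000, r_4=1.5529, r_5=4.0415, r_6=1.9319, r_7=1.7321 — all match ✓
No second candidate reproduces the full scan.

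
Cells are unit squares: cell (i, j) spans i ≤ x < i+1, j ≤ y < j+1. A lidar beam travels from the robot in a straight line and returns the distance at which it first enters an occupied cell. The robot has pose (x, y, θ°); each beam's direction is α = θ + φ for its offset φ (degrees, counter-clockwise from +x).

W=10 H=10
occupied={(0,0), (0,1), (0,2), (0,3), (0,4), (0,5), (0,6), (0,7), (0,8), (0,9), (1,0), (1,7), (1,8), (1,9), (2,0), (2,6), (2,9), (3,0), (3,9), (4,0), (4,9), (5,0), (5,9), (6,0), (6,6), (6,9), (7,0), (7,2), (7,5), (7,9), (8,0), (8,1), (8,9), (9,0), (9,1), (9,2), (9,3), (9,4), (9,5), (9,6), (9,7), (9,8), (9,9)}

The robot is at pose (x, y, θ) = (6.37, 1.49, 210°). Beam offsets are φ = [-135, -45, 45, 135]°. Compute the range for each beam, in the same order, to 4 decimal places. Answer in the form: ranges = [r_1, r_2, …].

beam 1: φ=-135°, α=75°
  direction (0.2588, 0.9659); cell (6,1); t to first gridline: x 2.4341, y 0.5280 (then +3.8637 / +1.0353)
    (6,2) via y @ 0.5280
    (6,3) via y @ 1.5633
    (7,3) via x @ 2.4341
    (7,4) via y @ 2.5985
    (7,5) via y @ 3.6338  # hit
  → r_1 = 3.6338
beam 2: φ=-45°, α=165°
  direction (-0.9659, 0.2588); cell (6,1); t to first gridline: x 0.3831, y 1.9705 (then +1.0353 / +3.8637)
    (5,1) via x @ 0.3831
    (4,1) via x @ 1.4183
    (4,2) via y @ 1.9705
    (3,2) via x @ 2.4536
    (2,2) via x @ 3.4889
    (1,2) via x @ 4.5242
    (0,2) via x @ 5.5594  # hit
  → r_2 = 5.5594
beam 3: φ=45°, α=255°
  direction (-0.2588, -0.9659); cell (6,1); t to first gridline: x 1.4296, y 0.5073 (then +3.8637 / +1.0353)
    (6,0) via y @ 0.5073  # hit
  → r_3 = 0.5073
beam 4: φ=135°, α=345°
  direction (0.9659, -0.2588); cell (6,1); t to first gridline: x 0.6522, y 1.8932 (then +1.0353 / +3.8637)
    (7,1) via x @ 0.6522
    (8,1) via x @ 1.6875  # hit
  → r_4 = 1.6875

ranges = [3.6338, 5.5594, 0.5073, 1.6875]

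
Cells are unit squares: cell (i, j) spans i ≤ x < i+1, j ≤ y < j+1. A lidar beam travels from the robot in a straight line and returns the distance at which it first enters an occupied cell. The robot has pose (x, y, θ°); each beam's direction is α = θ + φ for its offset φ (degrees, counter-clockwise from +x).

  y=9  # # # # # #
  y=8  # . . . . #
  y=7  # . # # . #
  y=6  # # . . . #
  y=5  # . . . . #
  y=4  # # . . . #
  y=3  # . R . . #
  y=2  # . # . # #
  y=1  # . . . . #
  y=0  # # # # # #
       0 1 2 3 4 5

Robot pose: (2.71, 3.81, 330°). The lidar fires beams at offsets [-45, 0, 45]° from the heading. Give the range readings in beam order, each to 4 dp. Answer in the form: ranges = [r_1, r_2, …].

ranges = [0.8386, 1.6200, 2.3708]

beam 1: φ=-45°, α=285°
  direction (0.2588, -0.9659); cell (2,3); t to first gridline: x 1.1205, y 0.8386 (then +3.8637 / +1.0353)
    (2,2) via y @ 0.8386  # hit
  → r_1 = 0.8386
beam 2: φ=0°, α=330°
  direction (0.8660, -0.5000); cell (2,3); t to first gridline: x 0.3349, y 1.6200 (then +1.1547 / +2.0000)
    (3,3) via x @ 0.3349
    (4,3) via x @ 1.4896
    (4,2) via y @ 1.6200  # hit
  → r_2 = 1.6200
beam 3: φ=45°, α=15°
  direction (0.9659, 0.2588); cell (2,3); t to first gridline: x 0.3002, y 0.7341 (then +1.0353 / +3.8637)
    (3,3) via x @ 0.3002
    (3,4) via y @ 0.7341
    (4,4) via x @ 1.3355
    (5,4) via x @ 2.3708  # hit
  → r_3 = 2.3708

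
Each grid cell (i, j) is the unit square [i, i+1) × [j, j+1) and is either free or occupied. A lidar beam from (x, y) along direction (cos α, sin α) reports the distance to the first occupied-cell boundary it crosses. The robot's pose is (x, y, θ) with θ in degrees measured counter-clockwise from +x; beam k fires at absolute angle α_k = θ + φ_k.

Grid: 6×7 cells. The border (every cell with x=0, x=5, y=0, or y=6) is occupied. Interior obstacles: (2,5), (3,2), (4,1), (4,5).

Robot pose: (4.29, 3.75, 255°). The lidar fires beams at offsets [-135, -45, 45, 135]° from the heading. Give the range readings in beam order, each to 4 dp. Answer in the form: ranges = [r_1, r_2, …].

beam 1: φ=-135°, α=120°
  cosα=-0.5000 sinα=0.8660 | (4,3) | tMaxX 0.5800 tMaxY 0.2887 | tΔX 2.0000 tΔY 1.1547
    t=0.2887 [y] (4,4)
    t=0.5800 [x] (3,4)
    t=1.4434 [y] (3,5)
    t=2.5800 [x] (2,5) — stop
  → r_1 = 2.5800
beam 2: φ=-45°, α=210°
  cosα=-0.8660 sinα=-0.5000 | (4,3) | tMaxX 0.3349 tMaxY 1.5000 | tΔX 1.1547 tΔY 2.0000
    t=0.3349 [x] (3,3)
    t=1.4896 [x] (2,3)
    t=1.5000 [y] (2,2)
    t=2.6443 [x] (1,2)
    t=3.5000 [y] (1,1)
    t=3.7990 [x] (0,1) — stop
  → r_2 = 3.7990
beam 3: φ=45°, α=300°
  cosα=0.5000 sinα=-0.8660 | (4,3) | tMaxX 1.4200 tMaxY 0.8660 | tΔX 2.0000 tΔY 1.1547
    t=0.8660 [y] (4,2)
    t=1.4200 [x] (5,2) — stop
  → r_3 = 1.4200
beam 4: φ=135°, α=30°
  cosα=0.8660 sinα=0.5000 | (4,3) | tMaxX 0.8198 tMaxY 0.5000 | tΔX 1.1547 tΔY 2.0000
    t=0.5000 [y] (4,4)
    t=0.8198 [x] (5,4) — stop
  → r_4 = 0.8198

ranges = [2.5800, 3.7990, 1.4200, 0.8198]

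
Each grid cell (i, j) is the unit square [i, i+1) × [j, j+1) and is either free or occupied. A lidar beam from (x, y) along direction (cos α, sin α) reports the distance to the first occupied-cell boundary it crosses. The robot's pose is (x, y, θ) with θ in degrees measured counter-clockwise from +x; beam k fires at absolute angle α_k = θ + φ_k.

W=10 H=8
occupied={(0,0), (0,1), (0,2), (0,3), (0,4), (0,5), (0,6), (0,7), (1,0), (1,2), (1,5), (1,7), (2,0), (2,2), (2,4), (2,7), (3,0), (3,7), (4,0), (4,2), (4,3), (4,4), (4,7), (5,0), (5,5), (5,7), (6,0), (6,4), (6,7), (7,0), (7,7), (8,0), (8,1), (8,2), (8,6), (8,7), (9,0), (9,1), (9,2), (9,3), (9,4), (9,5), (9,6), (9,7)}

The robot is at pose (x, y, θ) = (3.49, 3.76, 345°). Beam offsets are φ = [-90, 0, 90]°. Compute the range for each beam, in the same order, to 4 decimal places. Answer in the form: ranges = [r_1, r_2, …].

ranges = [2.8574, 0.5280, 3.3543]

beam 1: φ=-90°, α=255°
  direction (-0.2588, -0.9659); cell (3,3); t to first gridline: x 1.8932, y 0.7868 (then +3.8637 / +1.0353)
    (3,2) via y @ 0.7868
    (3,1) via y @ 1.8221
    (2,1) via x @ 1.8932
    (2,0) via y @ 2.8574  # hit
  → r_1 = 2.8574
beam 2: φ=0°, α=345°
  direction (0.9659, -0.2588); cell (3,3); t to first gridline: x 0.5280, y 2.9364 (then +1.0353 / +3.8637)
    (4,3) via x @ 0.5280  # hit
  → r_2 = 0.5280
beam 3: φ=90°, α=75°
  direction (0.2588, 0.9659); cell (3,3); t to first gridline: x 1.9705, y 0.2485 (then +3.8637 / +1.0353)
    (3,4) via y @ 0.2485
    (3,5) via y @ 1.2837
    (4,5) via x @ 1.9705
    (4,6) via y @ 2.3190
    (4,7) via y @ 3.3543  # hit
  → r_3 = 3.3543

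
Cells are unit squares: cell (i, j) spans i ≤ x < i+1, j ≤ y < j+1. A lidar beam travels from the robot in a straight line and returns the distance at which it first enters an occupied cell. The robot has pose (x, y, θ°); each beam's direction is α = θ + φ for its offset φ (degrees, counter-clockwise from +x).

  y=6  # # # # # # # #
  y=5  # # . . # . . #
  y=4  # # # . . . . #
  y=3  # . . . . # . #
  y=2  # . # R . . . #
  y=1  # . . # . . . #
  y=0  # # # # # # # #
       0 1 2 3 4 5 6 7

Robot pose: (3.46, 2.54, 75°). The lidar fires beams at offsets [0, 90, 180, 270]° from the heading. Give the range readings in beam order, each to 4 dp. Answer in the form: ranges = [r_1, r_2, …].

beam 1: φ=0°, α=75°
  d=(0.2588,0.9659)  start (3,2)  tX=2.0864 tY=0.4762  stride 1/|dx|=3.8637 1/|dy|=1.0353
    cross y-line → (3,3), t=0.4762
    cross y-line → (3,4), t=1.5115
    cross x-line → (4,4), t=2.0864
    cross y-line → (4,5), t=2.5468 (wall)
  → r_1 = 2.5468
beam 2: φ=90°, α=165°
  d=(-0.9659,0.2588)  start (3,2)  tX=0.4762 tY=1.7773  stride 1/|dx|=1.0353 1/|dy|=3.8637
    cross x-line → (2,2), t=0.4762 (wall)
  → r_2 = 0.4762
beam 3: φ=180°, α=255°
  d=(-0.2588,-0.9659)  start (3,2)  tX=1.7773 tY=0.5590  stride 1/|dx|=3.8637 1/|dy|=1.0353
    cross y-line → (3,1), t=0.5590 (wall)
  → r_3 = 0.5590
beam 4: φ=270°, α=345°
  d=(0.9659,-0.2588)  start (3,2)  tX=0.5590 tY=2.0864  stride 1/|dx|=1.0353 1/|dy|=3.8637
    cross x-line → (4,2), t=0.5590
    cross x-line → (5,2), t=1.5943
    cross y-line → (5,1), t=2.0864
    cross x-line → (6,1), t=2.6296
    cross x-line → (7,1), t=3.6649 (wall)
  → r_4 = 3.6649

ranges = [2.5468, 0.4762, 0.5590, 3.6649]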